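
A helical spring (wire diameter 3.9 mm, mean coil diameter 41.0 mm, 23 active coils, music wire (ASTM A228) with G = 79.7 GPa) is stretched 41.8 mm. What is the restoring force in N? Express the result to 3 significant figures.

k = Gd⁴/(8D³N_a) = (79.7×10³)(3.9⁴)/(8·41.0³·23) = 1.4539 N/mm
F = k·δ = 1.4539 × 41.8 = 60.775 N

60.8 N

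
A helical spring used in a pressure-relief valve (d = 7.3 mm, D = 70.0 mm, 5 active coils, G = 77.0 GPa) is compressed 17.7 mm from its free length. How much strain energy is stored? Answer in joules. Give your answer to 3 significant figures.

k = Gd⁴/(8D³N_a) = (77.0×10³)(7.3⁴)/(8·70.0³·5) = 15.938 N/mm
U = ½kδ² = 0.5 × 15.938 × 17.7² = 2496.6 N·mm = 2.4966 J

2.50 J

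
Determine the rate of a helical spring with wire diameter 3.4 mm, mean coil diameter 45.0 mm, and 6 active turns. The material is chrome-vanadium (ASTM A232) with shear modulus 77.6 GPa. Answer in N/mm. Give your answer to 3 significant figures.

k = Gd⁴/(8D³N_a) = (77.6×10³ × 3.4⁴) / (8 × 45.0³ × 6)
  = 1.037e+07 / 4.374e+06 = 2.3708 N/mm

2.37 N/mm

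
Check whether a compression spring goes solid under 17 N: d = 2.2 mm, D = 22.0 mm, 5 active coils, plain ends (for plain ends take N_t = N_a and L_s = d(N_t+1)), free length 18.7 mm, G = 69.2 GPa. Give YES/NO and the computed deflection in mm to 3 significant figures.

NO, δ = 4.47 mm

k = Gd⁴/(8D³N_a) = (69.2×10³)(2.2⁴)/(8·22.0³·5) = 3.806 N/mm
N_t = 5; L_s = 2.2·6 = 13.2 mm; δ_solid = L₀ − L_s = 18.7 − 13.2 = 5.5 mm
δ = F/k = 17/3.806 = 4.4666 mm
δ < δ_solid → spring does not go solid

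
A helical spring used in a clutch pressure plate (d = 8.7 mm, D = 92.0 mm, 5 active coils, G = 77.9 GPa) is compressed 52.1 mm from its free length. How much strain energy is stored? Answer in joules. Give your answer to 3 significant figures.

k = Gd⁴/(8D³N_a) = (77.9×10³)(8.7⁴)/(8·92.0³·5) = 14.328 N/mm
U = ½kδ² = 0.5 × 14.328 × 52.1² = 19446 N·mm = 19.446 J

19.4 J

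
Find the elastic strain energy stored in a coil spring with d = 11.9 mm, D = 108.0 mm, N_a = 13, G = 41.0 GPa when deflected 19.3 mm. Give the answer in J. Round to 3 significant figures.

k = Gd⁴/(8D³N_a) = (41.0×10³)(11.9⁴)/(8·108.0³·13) = 6.2758 N/mm
U = ½kδ² = 0.5 × 6.2758 × 19.3² = 1168.8 N·mm = 1.1688 J

1.17 J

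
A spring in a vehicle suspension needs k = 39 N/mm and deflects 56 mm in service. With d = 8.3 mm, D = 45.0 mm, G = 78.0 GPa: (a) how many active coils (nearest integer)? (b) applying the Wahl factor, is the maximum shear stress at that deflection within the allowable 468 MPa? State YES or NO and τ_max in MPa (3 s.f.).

(a) 13 coils; (b) NO, τ_max = 562 MPa

N_a = Gd⁴/(8D³k) = (78.0×10³)(8.3⁴)/(8·45.0³·39) = 13.02 → N_a = 13
Actual rate k = Gd⁴/(8D³·13) = 39.06 N/mm
Working load F = kδ = 39.06·56 = 2187.4 N
C = 45.0/8.3 = 5.4217; K_W = (4C−1)/(4C−4)+0.615/C = 1.2831
τ_max = K_W·8FD/(πd³) = 1.2831·438.37 = 562.45 MPa
τ_max > 468 MPa → exceeds allowable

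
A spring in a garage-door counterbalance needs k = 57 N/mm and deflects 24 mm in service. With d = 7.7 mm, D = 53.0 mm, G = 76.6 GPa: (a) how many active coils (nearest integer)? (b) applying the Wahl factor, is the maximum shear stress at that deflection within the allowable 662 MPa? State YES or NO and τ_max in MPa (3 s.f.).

(a) 4 coils; (b) YES, τ_max = 488 MPa

N_a = Gd⁴/(8D³k) = (76.6×10³)(7.7⁴)/(8·53.0³·57) = 3.966 → N_a = 4
Actual rate k = Gd⁴/(8D³·4) = 56.522 N/mm
Working load F = kδ = 56.522·24 = 1356.5 N
C = 53.0/7.7 = 6.8831; K_W = (4C−1)/(4C−4)+0.615/C = 1.2168
τ_max = K_W·8FD/(πd³) = 1.2168·401.02 = 487.98 MPa
τ_max ≤ 662 MPa → acceptable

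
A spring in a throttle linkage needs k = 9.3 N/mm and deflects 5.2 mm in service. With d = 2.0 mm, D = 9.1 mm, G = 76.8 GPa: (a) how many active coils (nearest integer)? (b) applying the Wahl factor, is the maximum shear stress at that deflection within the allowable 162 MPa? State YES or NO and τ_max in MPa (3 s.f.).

N_a = Gd⁴/(8D³k) = (76.8×10³)(2.0⁴)/(8·9.1³·9.3) = 21.92 → N_a = 22
Actual rate k = Gd⁴/(8D³·22) = 9.265 N/mm
Working load F = kδ = 9.265·5.2 = 48.178 N
C = 9.1/2.0 = 4.5500; K_W = (4C−1)/(4C−4)+0.615/C = 1.3464
τ_max = K_W·8FD/(πd³) = 1.3464·139.55 = 187.9 MPa
τ_max > 162 MPa → exceeds allowable

(a) 22 coils; (b) NO, τ_max = 188 MPa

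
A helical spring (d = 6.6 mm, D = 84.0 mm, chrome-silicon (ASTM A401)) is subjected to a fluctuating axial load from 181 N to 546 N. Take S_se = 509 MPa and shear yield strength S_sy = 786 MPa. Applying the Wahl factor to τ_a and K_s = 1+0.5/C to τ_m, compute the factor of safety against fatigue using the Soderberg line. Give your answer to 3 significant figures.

C = D/d = 84.0/6.6 = 12.7273; K_W = (4C−1)/(4C−4)+0.615/C = 1.1123; K_s = 1+0.5/C = 1.0393
F_a = (F_max−F_min)/2 = 182.5 N; F_m = (F_max+F_min)/2 = 363.5 N
τ_a = K_W·8F_aD/(πd³) = 1.1123 × 135.78 = 151.03 MPa
τ_m = K_s·8F_mD/(πd³) = 1.0393 × 270.45 = 281.08 MPa
Soderberg: 1/n_f = τ_a/S_se + τ_m/S_sy = 151.03/509 + 281.08/786 = 0.29672 + 0.35761 = 0.65432
n_f = 1/0.65432 = 1.528

1.53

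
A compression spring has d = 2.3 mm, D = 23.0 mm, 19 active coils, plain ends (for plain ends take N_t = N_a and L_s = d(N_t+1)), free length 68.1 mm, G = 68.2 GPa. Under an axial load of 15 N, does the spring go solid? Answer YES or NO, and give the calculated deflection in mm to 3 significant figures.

NO, δ = 14.5 mm

k = Gd⁴/(8D³N_a) = (68.2×10³)(2.3⁴)/(8·23.0³·19) = 1.032 N/mm
N_t = 19; L_s = 2.3·20 = 46 mm; δ_solid = L₀ − L_s = 68.1 − 46 = 22.1 mm
δ = F/k = 15/1.032 = 14.535 mm
δ < δ_solid → spring does not go solid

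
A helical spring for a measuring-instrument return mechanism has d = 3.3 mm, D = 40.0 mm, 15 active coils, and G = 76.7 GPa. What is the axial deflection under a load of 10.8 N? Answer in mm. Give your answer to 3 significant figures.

9.12 mm

k = Gd⁴/(8D³N_a) = (76.7×10³)(3.3⁴)/(8·40.0³·15) = 1.1844 N/mm
δ = F/k = 10.8 / 1.1844 = 9.1187 mm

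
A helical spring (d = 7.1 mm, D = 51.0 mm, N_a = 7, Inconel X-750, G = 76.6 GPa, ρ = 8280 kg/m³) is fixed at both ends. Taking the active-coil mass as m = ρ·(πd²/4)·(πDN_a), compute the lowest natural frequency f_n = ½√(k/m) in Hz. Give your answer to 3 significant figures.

k = Gd⁴/(8D³N_a) = (76.6×10³)(7.1⁴)/(8·51.0³·7) = 26.204 N/mm = 26204 N/m
Wire length L = πDN_a = π·51.0·7 = 1121.5 mm
m = ρ·(πd²/4)·L = 8280 × 39.592×10⁻⁶ m² × 1.1215 m = 0.36767 kg
f_n = ½√(k/m) = 0.5·√(26204/0.36767) = 0.5·√(71270) = 133.48 Hz

133 Hz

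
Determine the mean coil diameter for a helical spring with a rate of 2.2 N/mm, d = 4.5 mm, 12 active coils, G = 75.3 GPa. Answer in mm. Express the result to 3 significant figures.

D = (Gd⁴/(8N_a·k))^(1/3) = (75.3×10³·4.5⁴/(8·12·2.2))^(1/3)
  = (146201)^(1/3) = 52.6806 mm

52.7 mm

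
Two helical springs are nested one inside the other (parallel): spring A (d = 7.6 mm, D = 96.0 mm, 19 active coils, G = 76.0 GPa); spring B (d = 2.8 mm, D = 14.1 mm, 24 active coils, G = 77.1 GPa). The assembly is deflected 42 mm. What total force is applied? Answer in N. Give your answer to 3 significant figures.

k_A = Gd⁴/(8D³N_a) = (76.0×10³)(7.6⁴)/(8·96.0³·19) = 1.8854 N/mm
k_B = Gd⁴/(8D³N_a) = (77.1×10³)(2.8⁴)/(8·14.1³·24) = 8.805 N/mm
Parallel: k_eq = 1.8854 + 8.805 = 10.69 N/mm
F = k_eq·δ = 10.69·42 = 449 N

449 N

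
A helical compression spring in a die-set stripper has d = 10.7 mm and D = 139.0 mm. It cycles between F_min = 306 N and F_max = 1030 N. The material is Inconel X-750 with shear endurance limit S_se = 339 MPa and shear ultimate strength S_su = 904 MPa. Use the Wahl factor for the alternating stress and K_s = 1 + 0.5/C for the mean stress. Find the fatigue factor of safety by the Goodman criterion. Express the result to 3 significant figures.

C = D/d = 139.0/10.7 = 12.9907; K_W = (4C−1)/(4C−4)+0.615/C = 1.1099; K_s = 1+0.5/C = 1.0385
F_a = (F_max−F_min)/2 = 362 N; F_m = (F_max+F_min)/2 = 668 N
τ_a = K_W·8F_aD/(πd³) = 1.1099 × 104.6 = 116.09 MPa
τ_m = K_s·8F_mD/(πd³) = 1.0385 × 193.01 = 200.44 MPa
Goodman: 1/n_f = τ_a/S_se + τ_m/S_su = 116.09/339 + 200.44/904 = 0.34245 + 0.22172 = 0.56417
n_f = 1/0.56417 = 1.773

1.77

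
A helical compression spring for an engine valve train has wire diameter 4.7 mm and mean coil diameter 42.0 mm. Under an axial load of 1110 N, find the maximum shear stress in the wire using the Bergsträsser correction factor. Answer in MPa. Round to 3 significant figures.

Spring index C = D/d = 42.0/4.7 = 8.9362
K_B = (4C+2)/(4C−3) = 37.745/32.745 = 1.1527
τ₀ = 8FD/(πd³) = 8·1110·42.0/(π·4.7³) = 372960/326.17 = 1143.5 MPa
τ_max = K·τ₀ = 1.1527 × 1143.5 = 1318.1 MPa

1320 MPa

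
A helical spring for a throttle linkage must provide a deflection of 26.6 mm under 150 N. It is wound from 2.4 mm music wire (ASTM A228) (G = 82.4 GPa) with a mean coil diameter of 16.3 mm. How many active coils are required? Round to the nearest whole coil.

Required rate k = F/δ = 150/26.6 = 5.6391 N/mm
N_a = Gd⁴/(8D³k) = (82.4×10³ × 2.4⁴)/(8 × 16.3³ × 5.6391)
    = 2.73383e+06 / 195372 = 13.99 → 14 coils

14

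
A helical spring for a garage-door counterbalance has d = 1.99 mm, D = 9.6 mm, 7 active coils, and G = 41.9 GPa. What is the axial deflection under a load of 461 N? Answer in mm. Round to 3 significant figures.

k = Gd⁴/(8D³N_a) = (41.9×10³)(1.99⁴)/(8·9.6³·7) = 13.262 N/mm
δ = F/k = 461 / 13.262 = 34.76 mm

34.8 mm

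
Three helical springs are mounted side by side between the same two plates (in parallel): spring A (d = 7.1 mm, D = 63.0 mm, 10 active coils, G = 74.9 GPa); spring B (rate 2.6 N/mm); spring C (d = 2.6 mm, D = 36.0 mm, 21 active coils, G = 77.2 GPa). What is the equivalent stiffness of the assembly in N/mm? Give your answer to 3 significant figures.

12.6 N/mm

k_A = Gd⁴/(8D³N_a) = (74.9×10³)(7.1⁴)/(8·63.0³·10) = 9.5149 N/mm
k_C = Gd⁴/(8D³N_a) = (77.2×10³)(2.6⁴)/(8·36.0³·21) = 0.45008 N/mm
Parallel: k_eq = 9.5149 + 2.6 + 0.45008 = 12.565 N/mm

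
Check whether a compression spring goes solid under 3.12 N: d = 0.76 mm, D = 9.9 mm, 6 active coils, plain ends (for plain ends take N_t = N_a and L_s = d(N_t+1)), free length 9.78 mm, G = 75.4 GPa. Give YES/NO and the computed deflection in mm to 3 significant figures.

k = Gd⁴/(8D³N_a) = (75.4×10³)(0.76⁴)/(8·9.9³·6) = 0.54011 N/mm
N_t = 6; L_s = 0.76·7 = 5.32 mm; δ_solid = L₀ − L_s = 9.78 − 5.32 = 4.46 mm
δ = F/k = 3.12/0.54011 = 5.7766 mm
δ ≥ δ_solid → spring goes solid

YES, δ = 5.78 mm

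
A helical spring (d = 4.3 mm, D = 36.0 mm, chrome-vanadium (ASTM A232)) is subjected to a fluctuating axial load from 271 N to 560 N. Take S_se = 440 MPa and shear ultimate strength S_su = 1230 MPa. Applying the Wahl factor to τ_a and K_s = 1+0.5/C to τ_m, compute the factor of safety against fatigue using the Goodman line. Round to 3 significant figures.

C = D/d = 36.0/4.3 = 8.3721; K_W = (4C−1)/(4C−4)+0.615/C = 1.1752; K_s = 1+0.5/C = 1.0597
F_a = (F_max−F_min)/2 = 144.5 N; F_m = (F_max+F_min)/2 = 415.5 N
τ_a = K_W·8F_aD/(πd³) = 1.1752 × 166.61 = 195.8 MPa
τ_m = K_s·8F_mD/(πd³) = 1.0597 × 479.08 = 507.69 MPa
Goodman: 1/n_f = τ_a/S_se + τ_m/S_su = 195.8/440 + 507.69/1230 = 0.44500 + 0.41276 = 0.85776
n_f = 1/0.85776 = 1.166

1.17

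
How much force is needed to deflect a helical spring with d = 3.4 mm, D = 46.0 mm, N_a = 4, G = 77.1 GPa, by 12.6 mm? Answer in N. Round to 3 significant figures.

41.7 N

k = Gd⁴/(8D³N_a) = (77.1×10³)(3.4⁴)/(8·46.0³·4) = 3.3079 N/mm
F = k·δ = 3.3079 × 12.6 = 41.679 N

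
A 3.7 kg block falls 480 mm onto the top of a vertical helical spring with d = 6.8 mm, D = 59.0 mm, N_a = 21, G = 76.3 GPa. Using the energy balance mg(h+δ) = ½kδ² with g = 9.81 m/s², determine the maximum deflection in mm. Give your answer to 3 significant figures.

93.9 mm

k = Gd⁴/(8D³N_a) = (76.3×10³)(6.8⁴)/(8·59.0³·21) = 4.7282 N/mm
W = mg = 3.7 × 9.81 = 36.297 N
½kδ² − Wδ − Wh = 0 → δ = (W + √(W² + 2kWh))/k
δ = (36.297 + √(1317.5 + 164754))/4.7282 = (36.297 + 407.52)/4.7282 = 93.866 mm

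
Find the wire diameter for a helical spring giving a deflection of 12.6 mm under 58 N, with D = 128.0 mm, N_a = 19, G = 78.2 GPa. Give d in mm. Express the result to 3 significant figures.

11.7 mm

Required rate k = F/δ = 58/12.6 = 4.6032 N/mm
d = (8D³N_a·k / G)^(1/4) = (8·128.0³·19·4.6032 / (78.2×10³))^0.25
  = (18764)^0.25 = 11.7039 mm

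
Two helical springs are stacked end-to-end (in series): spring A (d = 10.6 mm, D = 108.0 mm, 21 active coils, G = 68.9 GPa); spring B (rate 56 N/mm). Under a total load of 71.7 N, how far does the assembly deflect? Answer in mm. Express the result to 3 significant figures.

18.7 mm

k_A = Gd⁴/(8D³N_a) = (68.9×10³)(10.6⁴)/(8·108.0³·21) = 4.1102 N/mm
Series: 1/k_eq = 1/4.1102 + 1/56 = 0.26115; k_eq = 3.8291 N/mm
δ = F/k_eq = 71.7/3.8291 = 18.725 mm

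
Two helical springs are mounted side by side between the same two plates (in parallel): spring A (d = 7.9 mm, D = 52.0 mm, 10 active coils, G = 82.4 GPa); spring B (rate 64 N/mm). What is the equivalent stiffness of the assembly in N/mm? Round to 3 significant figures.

92.5 N/mm

k_A = Gd⁴/(8D³N_a) = (82.4×10³)(7.9⁴)/(8·52.0³·10) = 28.532 N/mm
Parallel: k_eq = 28.532 + 64 = 92.532 N/mm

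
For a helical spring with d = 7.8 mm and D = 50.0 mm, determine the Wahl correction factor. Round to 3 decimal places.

1.235

C = D/d = 50.0/7.8 = 6.4103
K_W = (4C−1)/(4C−4) + 0.615/C = 24.641/21.641 + 0.0959 = 1.2346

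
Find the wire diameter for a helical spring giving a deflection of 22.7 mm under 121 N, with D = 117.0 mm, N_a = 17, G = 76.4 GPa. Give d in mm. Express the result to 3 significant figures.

11.1 mm

Required rate k = F/δ = 121/22.7 = 5.3304 N/mm
d = (8D³N_a·k / G)^(1/4) = (8·117.0³·17·5.3304 / (76.4×10³))^0.25
  = (15197)^0.25 = 11.1030 mm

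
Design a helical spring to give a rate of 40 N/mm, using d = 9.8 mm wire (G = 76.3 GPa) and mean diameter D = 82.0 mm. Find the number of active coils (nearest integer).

4

N_a = Gd⁴/(8D³k) = (76.3×10³ × 9.8⁴)/(8 × 82.0³ × 40)
    = 7.03767e+08 / 1.76438e+08 = 3.989 → 4 coils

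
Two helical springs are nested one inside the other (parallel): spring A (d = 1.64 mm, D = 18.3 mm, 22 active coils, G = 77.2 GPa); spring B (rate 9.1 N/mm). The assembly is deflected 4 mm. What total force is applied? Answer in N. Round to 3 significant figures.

k_A = Gd⁴/(8D³N_a) = (77.2×10³)(1.64⁴)/(8·18.3³·22) = 0.51776 N/mm
Parallel: k_eq = 0.51776 + 9.1 = 9.6178 N/mm
F = k_eq·δ = 9.6178·4 = 38.471 N

38.5 N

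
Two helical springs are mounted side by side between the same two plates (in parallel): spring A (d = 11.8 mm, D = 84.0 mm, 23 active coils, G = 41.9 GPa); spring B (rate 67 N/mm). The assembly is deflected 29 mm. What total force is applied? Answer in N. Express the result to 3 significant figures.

k_A = Gd⁴/(8D³N_a) = (41.9×10³)(11.8⁴)/(8·84.0³·23) = 7.4488 N/mm
Parallel: k_eq = 7.4488 + 67 = 74.449 N/mm
F = k_eq·δ = 74.449·29 = 2159 N

2160 N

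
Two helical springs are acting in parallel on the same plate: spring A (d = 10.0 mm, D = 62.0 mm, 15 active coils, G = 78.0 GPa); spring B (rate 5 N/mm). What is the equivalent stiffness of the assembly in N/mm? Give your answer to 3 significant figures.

k_A = Gd⁴/(8D³N_a) = (78.0×10³)(10.0⁴)/(8·62.0³·15) = 27.273 N/mm
Parallel: k_eq = 27.273 + 5 = 32.273 N/mm

32.3 N/mm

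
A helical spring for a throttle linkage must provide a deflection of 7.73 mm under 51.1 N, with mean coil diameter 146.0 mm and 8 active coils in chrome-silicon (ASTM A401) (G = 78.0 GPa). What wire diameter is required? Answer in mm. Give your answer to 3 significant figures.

Required rate k = F/δ = 51.1/7.73 = 6.6106 N/mm
d = (8D³N_a·k / G)^(1/4) = (8·146.0³·8·6.6106 / (78.0×10³))^0.25
  = (16881)^0.25 = 11.3985 mm

11.4 mm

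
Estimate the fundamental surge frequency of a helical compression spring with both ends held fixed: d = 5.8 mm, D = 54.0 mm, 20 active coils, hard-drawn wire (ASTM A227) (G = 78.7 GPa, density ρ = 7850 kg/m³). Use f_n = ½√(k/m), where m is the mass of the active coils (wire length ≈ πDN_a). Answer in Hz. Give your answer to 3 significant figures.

k = Gd⁴/(8D³N_a) = (78.7×10³)(5.8⁴)/(8·54.0³·20) = 3.535 N/mm = 3535 N/m
Wire length L = πDN_a = π·54.0·20 = 3392.9 mm
m = ρ·(πd²/4)·L = 7850 × 26.421×10⁻⁶ m² × 3.3929 m = 0.7037 kg
f_n = ½√(k/m) = 0.5·√(3535/0.7037) = 0.5·√(5023.4) = 35.438 Hz

35.4 Hz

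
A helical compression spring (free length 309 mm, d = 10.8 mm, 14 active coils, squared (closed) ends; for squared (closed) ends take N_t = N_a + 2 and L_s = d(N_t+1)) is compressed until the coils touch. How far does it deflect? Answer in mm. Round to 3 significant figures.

125 mm

N_t = 16; L_s = 10.8·17 = 183.6 mm
δ_solid = L₀ − L_s = 309 − 183.6 = 125.4 mm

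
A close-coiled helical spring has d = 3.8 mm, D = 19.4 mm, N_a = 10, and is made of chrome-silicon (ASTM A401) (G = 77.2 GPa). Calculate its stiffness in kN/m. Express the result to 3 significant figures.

27.6 kN/m

k = Gd⁴/(8D³N_a) = (77.2×10³ × 3.8⁴) / (8 × 19.4³ × 10)
  = 1.60972e+07 / 584111 = 27.559 N/mm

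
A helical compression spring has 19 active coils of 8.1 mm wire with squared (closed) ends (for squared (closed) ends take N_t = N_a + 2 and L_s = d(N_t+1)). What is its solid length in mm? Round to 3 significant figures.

178 mm

squared (closed) ends: N_t = N_a + 2 = 19 + 2 = 21
L_s = d·(N_t+1) = 8.1 × 22 = 178.2 mm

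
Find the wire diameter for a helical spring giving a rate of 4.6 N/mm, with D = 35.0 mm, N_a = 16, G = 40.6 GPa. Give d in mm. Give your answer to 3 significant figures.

d = (8D³N_a·k / G)^(1/4) = (8·35.0³·16·4.6 / (40.6×10³))^0.25
  = (621.79)^0.25 = 4.9936 mm

4.99 mm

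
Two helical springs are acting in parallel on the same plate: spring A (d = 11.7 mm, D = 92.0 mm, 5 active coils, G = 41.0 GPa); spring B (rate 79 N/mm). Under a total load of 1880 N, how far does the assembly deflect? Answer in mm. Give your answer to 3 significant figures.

k_A = Gd⁴/(8D³N_a) = (41.0×10³)(11.7⁴)/(8·92.0³·5) = 24.666 N/mm
Parallel: k_eq = 24.666 + 79 = 103.67 N/mm
δ = F/k_eq = 1880/103.67 = 18.135 mm

18.1 mm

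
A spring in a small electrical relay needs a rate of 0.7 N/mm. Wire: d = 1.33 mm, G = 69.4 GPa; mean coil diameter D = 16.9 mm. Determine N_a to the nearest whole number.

N_a = Gd⁴/(8D³k) = (69.4×10³ × 1.33⁴)/(8 × 16.9³ × 0.7)
    = 217153 / 27030.1 = 8.034 → 8 coils

8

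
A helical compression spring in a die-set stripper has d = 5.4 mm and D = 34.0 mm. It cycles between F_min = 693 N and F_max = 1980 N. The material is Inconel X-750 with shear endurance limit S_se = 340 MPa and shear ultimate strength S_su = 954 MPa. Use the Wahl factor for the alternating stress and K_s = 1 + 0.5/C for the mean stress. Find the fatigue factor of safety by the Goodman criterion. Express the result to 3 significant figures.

0.471

C = D/d = 34.0/5.4 = 6.2963; K_W = (4C−1)/(4C−4)+0.615/C = 1.2393; K_s = 1+0.5/C = 1.0794
F_a = (F_max−F_min)/2 = 643.5 N; F_m = (F_max+F_min)/2 = 1336.5 N
τ_a = K_W·8F_aD/(πd³) = 1.2393 × 353.82 = 438.49 MPa
τ_m = K_s·8F_mD/(πd³) = 1.0794 × 734.86 = 793.22 MPa
Goodman: 1/n_f = τ_a/S_se + τ_m/S_su = 438.49/340 + 793.22/954 = 1.28967 + 0.83147 = 2.1211
n_f = 1/2.1211 = 0.4714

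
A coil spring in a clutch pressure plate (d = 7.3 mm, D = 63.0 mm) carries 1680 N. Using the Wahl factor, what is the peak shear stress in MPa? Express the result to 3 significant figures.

810 MPa

Spring index C = D/d = 63.0/7.3 = 8.6301
K_W = (4C−1)/(4C−4) + 0.615/C = 33.521/30.521 + 0.0713 = 1.1696
τ₀ = 8FD/(πd³) = 8·1680·63.0/(π·7.3³) = 846720/1222.1 = 692.82 MPa
τ_max = K·τ₀ = 1.1696 × 692.82 = 810.29 MPa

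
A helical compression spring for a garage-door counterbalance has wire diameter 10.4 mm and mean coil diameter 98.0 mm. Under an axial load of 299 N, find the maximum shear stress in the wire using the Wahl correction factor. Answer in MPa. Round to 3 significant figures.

76.6 MPa

Spring index C = D/d = 98.0/10.4 = 9.4231
K_W = (4C−1)/(4C−4) + 0.615/C = 36.692/33.692 + 0.0653 = 1.1543
τ₀ = 8FD/(πd³) = 8·299·98.0/(π·10.4³) = 234416/3533.9 = 66.334 MPa
τ_max = K·τ₀ = 1.1543 × 66.334 = 76.57 MPa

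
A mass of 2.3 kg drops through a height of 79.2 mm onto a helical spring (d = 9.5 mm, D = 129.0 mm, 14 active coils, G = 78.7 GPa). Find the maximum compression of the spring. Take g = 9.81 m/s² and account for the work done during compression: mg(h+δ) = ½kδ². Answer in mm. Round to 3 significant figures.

k = Gd⁴/(8D³N_a) = (78.7×10³)(9.5⁴)/(8·129.0³·14) = 2.6661 N/mm
W = mg = 2.3 × 9.81 = 22.563 N
½kδ² − Wδ − Wh = 0 → δ = (W + √(W² + 2kWh))/k
δ = (22.563 + √(509.09 + 9528.71))/2.6661 = (22.563 + 100.19)/2.6661 = 46.041 mm

46.0 mm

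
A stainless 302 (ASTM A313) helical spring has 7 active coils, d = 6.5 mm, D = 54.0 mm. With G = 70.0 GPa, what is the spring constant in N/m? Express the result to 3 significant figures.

k = Gd⁴/(8D³N_a) = (70.0×10³ × 6.5⁴) / (8 × 54.0³ × 7)
  = 1.24954e+08 / 8.81798e+06 = 14.17 N/mm = 14170 N/m

14200 N/m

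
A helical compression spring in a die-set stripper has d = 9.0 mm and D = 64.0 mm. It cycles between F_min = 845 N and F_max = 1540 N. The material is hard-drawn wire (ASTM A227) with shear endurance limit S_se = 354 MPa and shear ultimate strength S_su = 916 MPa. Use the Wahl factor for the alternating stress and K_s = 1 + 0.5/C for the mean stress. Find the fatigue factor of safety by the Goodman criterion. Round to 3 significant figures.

1.73

C = D/d = 64.0/9.0 = 7.1111; K_W = (4C−1)/(4C−4)+0.615/C = 1.2092; K_s = 1+0.5/C = 1.0703
F_a = (F_max−F_min)/2 = 347.5 N; F_m = (F_max+F_min)/2 = 1192.5 N
τ_a = K_W·8F_aD/(πd³) = 1.2092 × 77.687 = 93.94 MPa
τ_m = K_s·8F_mD/(πd³) = 1.0703 × 266.59 = 285.34 MPa
Goodman: 1/n_f = τ_a/S_se + τ_m/S_su = 93.94/354 + 285.34/916 = 0.26537 + 0.31151 = 0.57687
n_f = 1/0.57687 = 1.733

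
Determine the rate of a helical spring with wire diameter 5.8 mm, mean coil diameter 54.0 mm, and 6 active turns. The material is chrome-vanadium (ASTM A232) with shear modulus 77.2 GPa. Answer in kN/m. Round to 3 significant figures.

11.6 kN/m

k = Gd⁴/(8D³N_a) = (77.2×10³ × 5.8⁴) / (8 × 54.0³ × 6)
  = 8.73633e+07 / 7.55827e+06 = 11.559 N/mm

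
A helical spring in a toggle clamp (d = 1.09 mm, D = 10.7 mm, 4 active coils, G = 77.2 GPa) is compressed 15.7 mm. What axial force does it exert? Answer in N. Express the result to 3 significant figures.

k = Gd⁴/(8D³N_a) = (77.2×10³)(1.09⁴)/(8·10.7³·4) = 2.7799 N/mm
F = k·δ = 2.7799 × 15.7 = 43.644 N

43.6 N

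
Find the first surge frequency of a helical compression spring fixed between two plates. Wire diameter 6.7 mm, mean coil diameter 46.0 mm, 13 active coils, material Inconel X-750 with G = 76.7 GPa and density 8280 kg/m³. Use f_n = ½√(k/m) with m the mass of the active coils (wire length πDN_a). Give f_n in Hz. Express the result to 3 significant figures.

83.4 Hz

k = Gd⁴/(8D³N_a) = (76.7×10³)(6.7⁴)/(8·46.0³·13) = 15.268 N/mm = 15268 N/m
Wire length L = πDN_a = π·46.0·13 = 1878.7 mm
m = ρ·(πd²/4)·L = 8280 × 35.257×10⁻⁶ m² × 1.8787 m = 0.54843 kg
f_n = ½√(k/m) = 0.5·√(15268/0.54843) = 0.5·√(27840) = 83.426 Hz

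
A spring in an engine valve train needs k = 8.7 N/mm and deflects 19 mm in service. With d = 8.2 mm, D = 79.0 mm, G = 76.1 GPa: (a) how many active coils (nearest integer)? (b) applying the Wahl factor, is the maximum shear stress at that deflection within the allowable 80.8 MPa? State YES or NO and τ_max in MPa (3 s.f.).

N_a = Gd⁴/(8D³k) = (76.1×10³)(8.2⁴)/(8·79.0³·8.7) = 10.03 → N_a = 10
Actual rate k = Gd⁴/(8D³·10) = 8.7231 N/mm
Working load F = kδ = 8.7231·19 = 165.74 N
C = 79.0/8.2 = 9.6341; K_W = (4C−1)/(4C−4)+0.615/C = 1.1507
τ_max = K_W·8FD/(πd³) = 1.1507·60.471 = 69.584 MPa
τ_max ≤ 80.8 MPa → acceptable

(a) 10 coils; (b) YES, τ_max = 69.6 MPa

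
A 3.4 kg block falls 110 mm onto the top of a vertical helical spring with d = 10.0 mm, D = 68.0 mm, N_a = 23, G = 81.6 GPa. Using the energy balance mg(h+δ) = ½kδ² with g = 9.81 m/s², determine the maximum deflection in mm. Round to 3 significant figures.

k = Gd⁴/(8D³N_a) = (81.6×10³)(10.0⁴)/(8·68.0³·23) = 14.104 N/mm
W = mg = 3.4 × 9.81 = 33.354 N
½kδ² − Wδ − Wh = 0 → δ = (W + √(W² + 2kWh))/k
δ = (33.354 + √(1112.5 + 103494))/14.104 = (33.354 + 323.43)/14.104 = 25.296 mm

25.3 mm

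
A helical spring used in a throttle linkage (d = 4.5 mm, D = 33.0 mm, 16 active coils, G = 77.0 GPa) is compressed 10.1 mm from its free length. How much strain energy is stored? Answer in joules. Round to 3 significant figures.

k = Gd⁴/(8D³N_a) = (77.0×10³)(4.5⁴)/(8·33.0³·16) = 6.8642 N/mm
U = ½kδ² = 0.5 × 6.8642 × 10.1² = 350.11 N·mm = 0.35011 J

0.350 J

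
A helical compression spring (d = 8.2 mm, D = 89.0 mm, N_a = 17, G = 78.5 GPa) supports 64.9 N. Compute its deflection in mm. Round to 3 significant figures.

17.5 mm

k = Gd⁴/(8D³N_a) = (78.5×10³)(8.2⁴)/(8·89.0³·17) = 3.7018 N/mm
δ = F/k = 64.9 / 3.7018 = 17.532 mm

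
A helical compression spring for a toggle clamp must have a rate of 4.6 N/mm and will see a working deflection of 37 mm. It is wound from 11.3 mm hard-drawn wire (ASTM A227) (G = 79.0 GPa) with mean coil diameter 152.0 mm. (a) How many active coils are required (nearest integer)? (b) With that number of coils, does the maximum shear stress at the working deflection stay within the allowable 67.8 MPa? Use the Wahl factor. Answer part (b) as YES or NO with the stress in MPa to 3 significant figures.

(a) 10 coils; (b) YES, τ_max = 50.3 MPa

N_a = Gd⁴/(8D³k) = (79.0×10³)(11.3⁴)/(8·152.0³·4.6) = 9.967 → N_a = 10
Actual rate k = Gd⁴/(8D³·10) = 4.5848 N/mm
Working load F = kδ = 4.5848·37 = 169.64 N
C = 152.0/11.3 = 13.4513; K_W = (4C−1)/(4C−4)+0.615/C = 1.1060
τ_max = K_W·8FD/(πd³) = 1.1060·45.506 = 50.328 MPa
τ_max ≤ 67.8 MPa → acceptable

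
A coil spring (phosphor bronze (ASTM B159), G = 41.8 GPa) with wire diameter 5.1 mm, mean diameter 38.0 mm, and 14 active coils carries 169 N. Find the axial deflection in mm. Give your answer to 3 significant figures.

36.7 mm

k = Gd⁴/(8D³N_a) = (41.8×10³)(5.1⁴)/(8·38.0³·14) = 4.6014 N/mm
δ = F/k = 169 / 4.6014 = 36.728 mm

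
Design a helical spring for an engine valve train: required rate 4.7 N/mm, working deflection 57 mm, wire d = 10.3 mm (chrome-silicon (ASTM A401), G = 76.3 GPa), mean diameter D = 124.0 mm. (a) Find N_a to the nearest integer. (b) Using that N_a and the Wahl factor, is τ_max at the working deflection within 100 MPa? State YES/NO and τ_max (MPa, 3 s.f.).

N_a = Gd⁴/(8D³k) = (76.3×10³)(10.3⁴)/(8·124.0³·4.7) = 11.98 → N_a = 12
Actual rate k = Gd⁴/(8D³·12) = 4.6918 N/mm
Working load F = kδ = 4.6918·57 = 267.43 N
C = 124.0/10.3 = 12.0388; K_W = (4C−1)/(4C−4)+0.615/C = 1.1190
τ_max = K_W·8FD/(πd³) = 1.1190·77.279 = 86.477 MPa
τ_max ≤ 100 MPa → acceptable

(a) 12 coils; (b) YES, τ_max = 86.5 MPa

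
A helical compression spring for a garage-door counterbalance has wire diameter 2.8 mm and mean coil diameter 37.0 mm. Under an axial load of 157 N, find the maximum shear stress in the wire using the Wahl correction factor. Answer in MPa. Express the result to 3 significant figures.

747 MPa

Spring index C = D/d = 37.0/2.8 = 13.2143
K_W = (4C−1)/(4C−4) + 0.615/C = 51.857/48.857 + 0.0465 = 1.1079
τ₀ = 8FD/(πd³) = 8·157·37.0/(π·2.8³) = 46472/68.964 = 673.86 MPa
τ_max = K·τ₀ = 1.1079 × 673.86 = 746.6 MPa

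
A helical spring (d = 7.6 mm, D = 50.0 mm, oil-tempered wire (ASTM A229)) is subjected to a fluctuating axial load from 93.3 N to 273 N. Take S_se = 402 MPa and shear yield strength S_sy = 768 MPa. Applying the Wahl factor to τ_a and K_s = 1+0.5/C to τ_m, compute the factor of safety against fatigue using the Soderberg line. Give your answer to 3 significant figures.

C = D/d = 50.0/7.6 = 6.5789; K_W = (4C−1)/(4C−4)+0.615/C = 1.2279; K_s = 1+0.5/C = 1.0760
F_a = (F_max−F_min)/2 = 89.85 N; F_m = (F_max+F_min)/2 = 183.15 N
τ_a = K_W·8F_aD/(πd³) = 1.2279 × 26.061 = 32 MPa
τ_m = K_s·8F_mD/(πd³) = 1.0760 × 53.122 = 57.16 MPa
Soderberg: 1/n_f = τ_a/S_se + τ_m/S_sy = 32/402 + 57.16/768 = 0.07960 + 0.07443 = 0.15403
n_f = 1/0.15403 = 6.492

6.49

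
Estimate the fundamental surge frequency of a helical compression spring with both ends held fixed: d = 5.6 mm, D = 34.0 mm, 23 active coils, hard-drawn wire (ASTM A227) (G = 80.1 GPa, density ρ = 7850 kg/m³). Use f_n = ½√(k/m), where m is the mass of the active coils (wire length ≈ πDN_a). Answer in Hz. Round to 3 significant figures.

75.7 Hz

k = Gd⁴/(8D³N_a) = (80.1×10³)(5.6⁴)/(8·34.0³·23) = 10.893 N/mm = 10893 N/m
Wire length L = πDN_a = π·34.0·23 = 2456.7 mm
m = ρ·(πd²/4)·L = 7850 × 24.63×10⁻⁶ m² × 2.4567 m = 0.475 kg
f_n = ½√(k/m) = 0.5·√(10893/0.475) = 0.5·√(22932) = 75.716 Hz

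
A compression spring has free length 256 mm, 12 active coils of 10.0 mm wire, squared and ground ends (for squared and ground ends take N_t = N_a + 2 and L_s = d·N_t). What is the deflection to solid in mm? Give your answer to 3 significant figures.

116 mm

N_t = 14; L_s = 10.0·14 = 140 mm
δ_solid = L₀ − L_s = 256 − 140 = 116 mm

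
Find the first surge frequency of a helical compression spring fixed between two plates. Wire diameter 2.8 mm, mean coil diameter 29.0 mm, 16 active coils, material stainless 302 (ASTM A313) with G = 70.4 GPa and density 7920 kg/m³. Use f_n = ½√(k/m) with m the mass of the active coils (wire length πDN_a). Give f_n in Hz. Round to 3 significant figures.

k = Gd⁴/(8D³N_a) = (70.4×10³)(2.8⁴)/(8·29.0³·16) = 1.3861 N/mm = 1386.1 N/m
Wire length L = πDN_a = π·29.0·16 = 1457.7 mm
m = ρ·(πd²/4)·L = 7920 × 6.1575×10⁻⁶ m² × 1.4577 m = 0.071088 kg
f_n = ½√(k/m) = 0.5·√(1386.1/0.071088) = 0.5·√(19499) = 69.819 Hz

69.8 Hz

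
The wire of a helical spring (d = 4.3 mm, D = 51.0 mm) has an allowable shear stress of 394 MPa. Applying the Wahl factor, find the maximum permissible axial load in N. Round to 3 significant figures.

215 N

C = D/d = 51.0/4.3 = 11.8605
K_W = (4C−1)/(4C−4) + 0.615/C = 46.442/43.442 + 0.0519 = 1.1209
τ_max = K·8FD/(πd³) → F_max = τ_allow·πd³/(8DK)
F_max = 394·π·4.3³/(8·51.0·1.1209) = 98413/457.33 = 215.19 N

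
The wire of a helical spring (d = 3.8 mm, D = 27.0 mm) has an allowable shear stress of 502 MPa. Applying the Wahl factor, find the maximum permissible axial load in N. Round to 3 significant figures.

C = D/d = 27.0/3.8 = 7.1053
K_W = (4C−1)/(4C−4) + 0.615/C = 27.421/24.421 + 0.0866 = 1.2094
τ_max = K·8FD/(πd³) → F_max = τ_allow·πd³/(8DK)
F_max = 502·π·3.8³/(8·27.0·1.2094) = 86538/261.23 = 331.27 N

331 N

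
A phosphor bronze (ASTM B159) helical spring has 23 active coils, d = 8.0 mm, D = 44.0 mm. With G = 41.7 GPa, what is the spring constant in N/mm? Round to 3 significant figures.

k = Gd⁴/(8D³N_a) = (41.7×10³ × 8.0⁴) / (8 × 44.0³ × 23)
  = 1.70803e+08 / 1.56739e+07 = 10.897 N/mm

10.9 N/mm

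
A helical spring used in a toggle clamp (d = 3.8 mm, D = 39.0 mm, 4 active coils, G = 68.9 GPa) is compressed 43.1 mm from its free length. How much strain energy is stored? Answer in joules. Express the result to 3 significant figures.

7.03 J

k = Gd⁴/(8D³N_a) = (68.9×10³)(3.8⁴)/(8·39.0³·4) = 7.5685 N/mm
U = ½kδ² = 0.5 × 7.5685 × 43.1² = 7029.7 N·mm = 7.0297 J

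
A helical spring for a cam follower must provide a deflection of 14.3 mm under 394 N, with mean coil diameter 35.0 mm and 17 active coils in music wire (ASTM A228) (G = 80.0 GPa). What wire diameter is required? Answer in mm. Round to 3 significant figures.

Required rate k = F/δ = 394/14.3 = 27.552 N/mm
d = (8D³N_a·k / G)^(1/4) = (8·35.0³·17·27.552 / (80.0×10³))^0.25
  = (2008.2)^0.25 = 6.6943 mm

6.69 mm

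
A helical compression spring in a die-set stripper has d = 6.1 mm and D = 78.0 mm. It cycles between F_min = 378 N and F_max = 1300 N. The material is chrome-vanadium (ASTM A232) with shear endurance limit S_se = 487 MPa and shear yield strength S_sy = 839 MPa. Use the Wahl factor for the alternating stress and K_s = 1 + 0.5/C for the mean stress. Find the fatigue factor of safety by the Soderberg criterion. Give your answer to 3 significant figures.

C = D/d = 78.0/6.1 = 12.7869; K_W = (4C−1)/(4C−4)+0.615/C = 1.1117; K_s = 1+0.5/C = 1.0391
F_a = (F_max−F_min)/2 = 461 N; F_m = (F_max+F_min)/2 = 839 N
τ_a = K_W·8F_aD/(πd³) = 1.1117 × 403.41 = 448.48 MPa
τ_m = K_s·8F_mD/(πd³) = 1.0391 × 734.19 = 762.9 MPa
Soderberg: 1/n_f = τ_a/S_se + τ_m/S_sy = 448.48/487 + 762.9/839 = 0.92091 + 0.90929 = 1.8302
n_f = 1/1.8302 = 0.5464

0.546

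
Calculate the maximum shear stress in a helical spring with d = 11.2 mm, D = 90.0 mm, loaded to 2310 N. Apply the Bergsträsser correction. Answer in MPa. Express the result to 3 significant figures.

Spring index C = D/d = 90.0/11.2 = 8.0357
K_B = (4C+2)/(4C−3) = 34.143/29.143 = 1.1716
τ₀ = 8FD/(πd³) = 8·2310·90.0/(π·11.2³) = 1.6632e+06/4413.7 = 376.83 MPa
τ_max = K·τ₀ = 1.1716 × 376.83 = 441.48 MPa

441 MPa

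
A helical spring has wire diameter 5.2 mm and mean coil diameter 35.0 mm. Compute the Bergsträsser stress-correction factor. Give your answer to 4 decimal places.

C = D/d = 35.0/5.2 = 6.7308
K_B = (4C+2)/(4C−3) = 28.923/23.923 = 1.2090

1.2090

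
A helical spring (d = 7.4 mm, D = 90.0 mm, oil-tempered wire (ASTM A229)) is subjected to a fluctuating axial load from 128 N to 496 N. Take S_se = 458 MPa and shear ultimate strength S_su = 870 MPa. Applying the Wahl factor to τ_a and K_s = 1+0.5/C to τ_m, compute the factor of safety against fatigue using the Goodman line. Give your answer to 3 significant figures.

C = D/d = 90.0/7.4 = 12.1622; K_W = (4C−1)/(4C−4)+0.615/C = 1.1178; K_s = 1+0.5/C = 1.0411
F_a = (F_max−F_min)/2 = 184 N; F_m = (F_max+F_min)/2 = 312 N
τ_a = K_W·8F_aD/(πd³) = 1.1178 × 104.07 = 116.32 MPa
τ_m = K_s·8F_mD/(πd³) = 1.0411 × 176.46 = 183.71 MPa
Goodman: 1/n_f = τ_a/S_se + τ_m/S_su = 116.32/458 + 183.71/870 = 0.25397 + 0.21116 = 0.46514
n_f = 1/0.46514 = 2.15

2.15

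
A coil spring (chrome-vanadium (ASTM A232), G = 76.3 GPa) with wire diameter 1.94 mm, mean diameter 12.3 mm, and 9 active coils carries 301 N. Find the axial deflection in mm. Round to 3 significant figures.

37.3 mm

k = Gd⁴/(8D³N_a) = (76.3×10³)(1.94⁴)/(8·12.3³·9) = 8.0665 N/mm
δ = F/k = 301 / 8.0665 = 37.315 mm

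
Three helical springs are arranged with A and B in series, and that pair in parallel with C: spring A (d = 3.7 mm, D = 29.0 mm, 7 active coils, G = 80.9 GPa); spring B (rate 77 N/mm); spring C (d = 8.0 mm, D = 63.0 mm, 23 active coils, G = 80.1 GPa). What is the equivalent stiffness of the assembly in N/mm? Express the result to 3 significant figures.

k_A = Gd⁴/(8D³N_a) = (80.9×10³)(3.7⁴)/(8·29.0³·7) = 11.101 N/mm
k_C = Gd⁴/(8D³N_a) = (80.1×10³)(8.0⁴)/(8·63.0³·23) = 7.131 N/mm
Springs A,B series: k_AB = 1/(1/11.101+1/77) = 9.7025 N/mm; parallel with C: k_eq = 9.7025+7.131 = 16.834 N/mm

16.8 N/mm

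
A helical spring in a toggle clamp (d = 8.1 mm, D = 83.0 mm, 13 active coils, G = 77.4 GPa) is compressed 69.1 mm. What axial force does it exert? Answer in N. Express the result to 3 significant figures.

387 N

k = Gd⁴/(8D³N_a) = (77.4×10³)(8.1⁴)/(8·83.0³·13) = 5.6029 N/mm
F = k·δ = 5.6029 × 69.1 = 387.16 N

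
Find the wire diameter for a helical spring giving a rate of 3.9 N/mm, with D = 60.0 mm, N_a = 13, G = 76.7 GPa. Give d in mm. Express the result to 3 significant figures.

d = (8D³N_a·k / G)^(1/4) = (8·60.0³·13·3.9 / (76.7×10³))^0.25
  = (1142.2)^0.25 = 5.8135 mm

5.81 mm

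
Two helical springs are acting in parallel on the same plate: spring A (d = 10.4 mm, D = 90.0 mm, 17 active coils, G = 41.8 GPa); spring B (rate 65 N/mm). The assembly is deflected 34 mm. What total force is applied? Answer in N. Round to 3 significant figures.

2380 N

k_A = Gd⁴/(8D³N_a) = (41.8×10³)(10.4⁴)/(8·90.0³·17) = 4.9322 N/mm
Parallel: k_eq = 4.9322 + 65 = 69.932 N/mm
F = k_eq·δ = 69.932·34 = 2377.7 N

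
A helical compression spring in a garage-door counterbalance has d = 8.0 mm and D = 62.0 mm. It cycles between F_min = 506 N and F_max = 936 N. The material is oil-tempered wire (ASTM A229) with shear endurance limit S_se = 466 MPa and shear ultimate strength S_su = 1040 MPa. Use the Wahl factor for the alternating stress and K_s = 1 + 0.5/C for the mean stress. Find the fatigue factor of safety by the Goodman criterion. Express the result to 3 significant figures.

C = D/d = 62.0/8.0 = 7.7500; K_W = (4C−1)/(4C−4)+0.615/C = 1.1905; K_s = 1+0.5/C = 1.0645
F_a = (F_max−F_min)/2 = 215 N; F_m = (F_max+F_min)/2 = 721 N
τ_a = K_W·8F_aD/(πd³) = 1.1905 × 66.298 = 78.925 MPa
τ_m = K_s·8F_mD/(πd³) = 1.0645 × 222.33 = 236.67 MPa
Goodman: 1/n_f = τ_a/S_se + τ_m/S_su = 78.925/466 + 236.67/1040 = 0.16937 + 0.22757 = 0.39694
n_f = 1/0.39694 = 2.519

2.52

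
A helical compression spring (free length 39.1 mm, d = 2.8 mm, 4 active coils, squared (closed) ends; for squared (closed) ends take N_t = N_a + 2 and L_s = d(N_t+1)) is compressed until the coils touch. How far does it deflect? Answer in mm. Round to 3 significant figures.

N_t = 6; L_s = 2.8·7 = 19.6 mm
δ_solid = L₀ − L_s = 39.1 − 19.6 = 19.5 mm

19.5 mm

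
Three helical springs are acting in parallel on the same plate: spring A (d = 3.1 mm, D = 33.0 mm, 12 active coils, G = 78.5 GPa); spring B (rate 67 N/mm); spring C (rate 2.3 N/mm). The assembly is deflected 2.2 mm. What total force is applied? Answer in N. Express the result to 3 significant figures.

k_A = Gd⁴/(8D³N_a) = (78.5×10³)(3.1⁴)/(8·33.0³·12) = 2.1014 N/mm
Parallel: k_eq = 2.1014 + 67 + 2.3 = 71.401 N/mm
F = k_eq·δ = 71.401·2.2 = 157.08 N

157 N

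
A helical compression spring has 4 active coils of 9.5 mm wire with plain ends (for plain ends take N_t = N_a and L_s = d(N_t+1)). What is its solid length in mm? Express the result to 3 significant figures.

plain ends: N_t = N_a = 4
L_s = d·(N_t+1) = 9.5 × 5 = 47.5 mm

47.5 mm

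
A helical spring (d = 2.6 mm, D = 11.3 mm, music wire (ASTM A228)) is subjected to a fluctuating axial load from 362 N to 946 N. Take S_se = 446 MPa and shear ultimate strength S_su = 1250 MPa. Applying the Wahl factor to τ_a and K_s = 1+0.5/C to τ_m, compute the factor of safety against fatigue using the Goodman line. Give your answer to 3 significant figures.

C = D/d = 11.3/2.6 = 4.3462; K_W = (4C−1)/(4C−4)+0.615/C = 1.3656; K_s = 1+0.5/C = 1.1150
F_a = (F_max−F_min)/2 = 292 N; F_m = (F_max+F_min)/2 = 654 N
τ_a = K_W·8F_aD/(πd³) = 1.3656 × 478.06 = 652.86 MPa
τ_m = K_s·8F_mD/(πd³) = 1.1150 × 1070.7 = 1193.9 MPa
Goodman: 1/n_f = τ_a/S_se + τ_m/S_su = 652.86/446 + 1193.9/1250 = 1.46381 + 0.95512 = 2.4189
n_f = 1/2.4189 = 0.4134

0.413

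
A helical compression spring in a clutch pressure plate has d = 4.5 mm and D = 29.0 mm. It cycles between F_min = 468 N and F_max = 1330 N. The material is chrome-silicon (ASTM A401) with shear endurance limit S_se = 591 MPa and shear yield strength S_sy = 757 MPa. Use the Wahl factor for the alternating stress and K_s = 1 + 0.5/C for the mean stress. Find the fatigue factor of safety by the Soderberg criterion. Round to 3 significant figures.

0.566

C = D/d = 29.0/4.5 = 6.4444; K_W = (4C−1)/(4C−4)+0.615/C = 1.2332; K_s = 1+0.5/C = 1.0776
F_a = (F_max−F_min)/2 = 431 N; F_m = (F_max+F_min)/2 = 899 N
τ_a = K_W·8F_aD/(πd³) = 1.2332 × 349.28 = 430.73 MPa
τ_m = K_s·8F_mD/(πd³) = 1.0776 × 728.55 = 785.08 MPa
Soderberg: 1/n_f = τ_a/S_se + τ_m/S_sy = 430.73/591 + 785.08/757 = 0.72882 + 1.03709 = 1.7659
n_f = 1/1.7659 = 0.5663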